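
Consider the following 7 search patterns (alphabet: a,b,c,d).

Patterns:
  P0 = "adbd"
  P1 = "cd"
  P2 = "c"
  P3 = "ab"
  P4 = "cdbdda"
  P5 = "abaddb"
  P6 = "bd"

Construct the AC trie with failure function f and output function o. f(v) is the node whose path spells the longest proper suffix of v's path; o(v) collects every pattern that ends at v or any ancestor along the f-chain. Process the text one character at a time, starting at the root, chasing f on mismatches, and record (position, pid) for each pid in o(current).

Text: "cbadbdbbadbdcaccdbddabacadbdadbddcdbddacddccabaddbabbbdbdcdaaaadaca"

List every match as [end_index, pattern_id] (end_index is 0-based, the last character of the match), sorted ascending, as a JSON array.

Build automaton:
Trie (insert patterns):
  n0 'ε': a→1 b→16 c→5
  n1 'a': b→7 d→2
  n2 'ad': b→3
  n3 'adb': d→4
  n4 'adbd': ·  [P0 ends]
  n5 'c': d→6  [P2 ends]
  n6 'cd': b→8  [P1 ends]
  n7 'ab': a→12  [P3 ends]
  n8 'cdb': d→9
  n9 'cdbd': d→10
  n10 'cdbdd': a→11
  n11 'cdbdda': ·  [P4 ends]
  n12 'aba': d→13
  n13 'abad': d→14
  n14 'abadd': b→15
  n15 'abaddb': ·  [P5 ends]
  n16 'b': d→17
  n17 'bd': ·  [P6 ends]

BFS fail/out derivation:
  n1('a'): parent n0 fail=0; on 'a' 0 → fail=0;  out ∅∪∅=∅
  n5('c'): parent n0 fail=0; on 'c' 0 → fail=0;  out {2}∪∅={2}
  n16('b'): parent n0 fail=0; on 'b' 0 → fail=0;  out ∅∪∅=∅
  n2('ad'): parent n1 fail=0; on 'd' 0 → fail=0;  out ∅∪∅=∅
  n6('cd'): parent n5 fail=0; on 'd' 0 → fail=0;  out {1}∪∅={1}
  n7('ab'): parent n1 fail=0; on 'b' 0 → fail=16;  out {3}∪∅={3}
  n17('bd'): parent n16 fail=0; on 'd' 0 → fail=0;  out {6}∪∅={6}
  n3('adb'): parent n2 fail=0; on 'b' 0 → fail=16;  out ∅∪∅=∅
  n8('cdb'): parent n6 fail=0; on 'b' 0 → fail=16;  out ∅∪∅=∅
  n12('aba'): parent n7 fail=16; on 'a' 16→0 → fail=1;  out ∅∪∅=∅
  n4('adbd'): parent n3 fail=16; on 'd' 16 → fail=17;  out {0}∪{6}={0,6}
  n9('cdbd'): parent n8 fail=16; on 'd' 16 → fail=17;  out ∅∪{6}={6}
  n13('abad'): parent n12 fail=1; on 'd' 1 → fail=2;  out ∅∪∅=∅
  n10('cdbdd'): parent n9 fail=17; on 'd' 17→0 → fail=0;  out ∅∪∅=∅
  n14('abadd'): parent n13 fail=2; on 'd' 2→0 → fail=0;  out ∅∪∅=∅
  n11('cdbdda'): parent n10 fail=0; on 'a' 0 → fail=1;  out {4}∪∅={4}
  n15('abaddb'): parent n14 fail=0; on 'b' 0 → fail=16;  out {5}∪∅={5}

Scan:
[0] read 'c'  n0⇒n5  ** P2@[0:0]
[1] read 'b'  n5⇒n16 ·f
[2] read 'a'  n16⇒n1 ·f
[3] read 'd'  n1⇒n2
[4] read 'b'  n2⇒n3
[5] read 'd'  n3⇒n4  ** P0@[2:5],P6@[4:5]
[6] read 'b'  n4⇒n16 ·f
[7] read 'b'  n16⇒n16 ·f
[8] read 'a'  n16⇒n1 ·f
[9] read 'd'  n1⇒n2
[10] read 'b'  n2⇒n3
[11] read 'd'  n3⇒n4  ** P0@[8:11],P6@[10:11]
[12] read 'c'  n4⇒n5 ·f  ** P2@[12:12]
[13] read 'a'  n5⇒n1 ·f
[14] read 'c'  n1⇒n5 ·f  ** P2@[14:14]
[15] read 'c'  n5⇒n5 ·f  ** P2@[15:15]
[16] read 'd'  n5⇒n6  ** P1@[15:16]
[17] read 'b'  n6⇒n8
[18] read 'd'  n8⇒n9  ** P6@[17:18]
[19] read 'd'  n9⇒n10
[20] read 'a'  n10⇒n11  ** P4@[15:20]
[21] read 'b'  n11⇒n7 ·f  ** P3@[20:21]
[22] read 'a'  n7⇒n12
[23] read 'c'  n12⇒n5 ·f  ** P2@[23:23]
[24] read 'a'  n5⇒n1 ·f
[25] read 'd'  n1⇒n2
[26] read 'b'  n2⇒n3
[27] read 'd'  n3⇒n4  ** P0@[24:27],P6@[26:27]
[28] read 'a'  n4⇒n1 ·f
[29] read 'd'  n1⇒n2
[30] read 'b'  n2⇒n3
[31] read 'd'  n3⇒n4  ** P0@[28:31],P6@[30:31]
[32] read 'd'  n4⇒n0 ·f
[33] read 'c'  n0⇒n5  ** P2@[33:33]
[34] read 'd'  n5⇒n6  ** P1@[33:34]
[35] read 'b'  n6⇒n8
[36] read 'd'  n8⇒n9  ** P6@[35:36]
[37] read 'd'  n9⇒n10
[38] read 'a'  n10⇒n11  ** P4@[33:38]
[39] read 'c'  n11⇒n5 ·f  ** P2@[39:39]
[40] read 'd'  n5⇒n6  ** P1@[39:40]
[41] read 'd'  n6⇒n0 ·f
[42] read 'c'  n0⇒n5  ** P2@[42:42]
[43] read 'c'  n5⇒n5 ·f  ** P2@[43:43]
[44] read 'a'  n5⇒n1 ·f
[45] read 'b'  n1⇒n7  ** P3@[44:45]
[46] read 'a'  n7⇒n12
[47] read 'd'  n12⇒n13
[48] read 'd'  n13⇒n14
[49] read 'b'  n14⇒n15  ** P5@[44:49]
[50] read 'a'  n15⇒n1 ·f
[51] read 'b'  n1⇒n7  ** P3@[50:51]
[52] read 'b'  n7⇒n16 ·f
[53] read 'b'  n16⇒n16 ·f
[54] read 'd'  n16⇒n17  ** P6@[53:54]
[55] read 'b'  n17⇒n16 ·f
[56] read 'd'  n16⇒n17  ** P6@[55:56]
[57] read 'c'  n17⇒n5 ·f  ** P2@[57:57]
[58] read 'd'  n5⇒n6  ** P1@[57:58]
[59] read 'a'  n6⇒n1 ·f
[60] read 'a'  n1⇒n1 ·f
[61] read 'a'  n1⇒n1 ·f
[62] read 'a'  n1⇒n1 ·f
[63] read 'd'  n1⇒n2
[64] read 'a'  n2⇒n1 ·f
[65] read 'c'  n1⇒n5 ·f  ** P2@[65:65]
[66] read 'a'  n5⇒n1 ·f

Matches: [[0,2],[5,0],[5,6],[11,0],[11,6],[12,2],[14,2],[15,2],[16,1],[18,6],[20,4],[21,3],[23,2],[27,0],[27,6],[31,0],[31,6],[33,2],[34,1],[36,6],[38,4],[39,2],[40,1],[42,2],[43,2],[45,3],[49,5],[51,3],[54,6],[56,6],[57,2],[58,1],[65,2]]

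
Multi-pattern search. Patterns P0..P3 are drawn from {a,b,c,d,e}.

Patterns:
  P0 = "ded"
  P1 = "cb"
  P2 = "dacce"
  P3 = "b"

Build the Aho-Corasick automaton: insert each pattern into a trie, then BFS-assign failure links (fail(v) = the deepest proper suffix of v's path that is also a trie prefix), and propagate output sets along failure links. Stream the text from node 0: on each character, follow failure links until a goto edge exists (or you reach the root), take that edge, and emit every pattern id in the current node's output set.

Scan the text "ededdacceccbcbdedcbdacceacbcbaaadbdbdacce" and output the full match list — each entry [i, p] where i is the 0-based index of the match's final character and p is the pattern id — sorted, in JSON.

Build:
Trie nodes:
  n0 'ε': b→10 c→4 d→1
  n1 'd': a→6 e→2
  n2 'de': d→3
  n3 'ded': ·  ←P0
  n4 'c': b→5
  n5 'cb': ·  ←P1
  n6 'da': c→7
  n7 'dac': c→8
  n8 'dacc': e→9
  n9 'dacce': ·  ←P2
  n10 'b': ·  ←P3

BFS fail/out derivation:
  fail(1) 'd': from fail(0)=0 chase 'd': 0 ⇒ 0;  out=∅∪out(0)=∅
  fail(4) 'c': from fail(0)=0 chase 'c': 0 ⇒ 0;  out=∅∪out(0)=∅
  fail(10) 'b': from fail(0)=0 chase 'b': 0 ⇒ 0;  out={3}∪out(0)={3}
  fail(2) 'de': from fail(1)=0 chase 'e': 0 ⇒ 0;  out=∅∪out(0)=∅
  fail(5) 'cb': from fail(4)=0 chase 'b': 0 ⇒ 10;  out={1}∪out(10)={1,3}
  fail(6) 'da': from fail(1)=0 chase 'a': 0 ⇒ 0;  out=∅∪out(0)=∅
  fail(3) 'ded': from fail(2)=0 chase 'd': 0 ⇒ 1;  out={0}∪out(1)={0}
  fail(7) 'dac': from fail(6)=0 chase 'c': 0 ⇒ 4;  out=∅∪out(4)=∅
  fail(8) 'dacc': from fail(7)=4 chase 'c': 4→0 ⇒ 4;  out=∅∪out(4)=∅
  fail(9) 'dacce': from fail(8)=4 chase 'e': 4→0 ⇒ 0;  out={2}∪out(0)={2}

Text stream:
i=0 'e': node 0→0
i=1 'd': node 0→1
i=2 'e': node 1→2
i=3 'd': node 2→3  → match P0@[1:3]
i=4 'd': node 3→1 ·f
i=5 'a': node 1→6
i=6 'c': node 6→7
i=7 'c': node 7→8
i=8 'e': node 8→9  → match P2@[4:8]
i=9 'c': node 9→4 ·f
i=10 'c': node 4→4 ·f
i=11 'b': node 4→5  → match P1@[10:11],P3@[11:11]
i=12 'c': node 5→4 ·f
i=13 'b': node 4→5  → match P1@[12:13],P3@[13:13]
i=14 'd': node 5→1 ·f
i=15 'e': node 1→2
i=16 'd': node 2→3  → match P0@[14:16]
i=17 'c': node 3→4 ·f
i=18 'b': node 4→5  → match P1@[17:18],P3@[18:18]
i=19 'd': node 5→1 ·f
i=20 'a': node 1→6
i=21 'c': node 6→7
i=22 'c': node 7→8
i=23 'e': node 8→9  → match P2@[19:23]
i=24 'a': node 9→0 ·f
i=25 'c': node 0→4
i=26 'b': node 4→5  → match P1@[25:26],P3@[26:26]
i=27 'c': node 5→4 ·f
i=28 'b': node 4→5  → match P1@[27:28],P3@[28:28]
i=29 'a': node 5→0 ·f
i=30 'a': node 0→0
i=31 'a': node 0→0
i=32 'd': node 0→1
i=33 'b': node 1→10 ·f  → match P3@[33:33]
i=34 'd': node 10→1 ·f
i=35 'b': node 1→10 ·f  → match P3@[35:35]
i=36 'd': node 10→1 ·f
i=37 'a': node 1→6
i=38 'c': node 6→7
i=39 'c': node 7→8
i=40 'e': node 8→9  → match P2@[36:40]

Result: [[3,0],[8,2],[11,1],[11,3],[13,1],[13,3],[16,0],[18,1],[18,3],[23,2],[26,1],[26,3],[28,1],[28,3],[33,3],[35,3],[40,2]]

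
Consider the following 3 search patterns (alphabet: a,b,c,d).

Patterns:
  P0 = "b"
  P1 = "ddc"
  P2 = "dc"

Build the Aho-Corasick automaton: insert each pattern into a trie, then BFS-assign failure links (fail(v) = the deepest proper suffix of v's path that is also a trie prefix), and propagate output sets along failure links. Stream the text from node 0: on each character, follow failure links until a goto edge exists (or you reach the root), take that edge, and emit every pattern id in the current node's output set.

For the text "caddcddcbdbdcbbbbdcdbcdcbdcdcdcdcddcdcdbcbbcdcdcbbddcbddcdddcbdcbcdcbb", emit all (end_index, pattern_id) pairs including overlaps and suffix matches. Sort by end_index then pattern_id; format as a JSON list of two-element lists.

Construct AC machine:
Trie (insert patterns):
  0='ε' goto b→1 d→2
  1='b' goto ·  [P0 ends]
  2='d' goto c→5 d→3
  3='dd' goto c→4
  4='ddc' goto ·  [P1 ends]
  5='dc' goto ·  [P2 ends]

Failure links (BFS by depth):
  fail(1) 'b': from fail(0)=0 chase 'b': 0 ⇒ 0;  out={0}∪out(0)={0}
  fail(2) 'd': from fail(0)=0 chase 'd': 0 ⇒ 0;  out=∅∪out(0)=∅
  fail(3) 'dd': from fail(2)=0 chase 'd': 0 ⇒ 2;  out=∅∪out(2)=∅
  fail(5) 'dc': from fail(2)=0 chase 'c': 0 ⇒ 0;  out={2}∪out(0)={2}
  fail(4) 'ddc': from fail(3)=2 chase 'c': 2 ⇒ 5;  out={1}∪out(5)={1,2}

Text stream:
[0] read 'c'  n0⇒n0
[1] read 'a'  n0⇒n0
[2] read 'd'  n0⇒n2
[3] read 'd'  n2⇒n3
[4] read 'c'  n3⇒n4  emit P1@[2:4],P2@[3:4]
[5] read 'd'  n4⇒n2 (fail-walked)
[6] read 'd'  n2⇒n3
[7] read 'c'  n3⇒n4  emit P1@[5:7],P2@[6:7]
[8] read 'b'  n4⇒n1 (fail-walked)  emit P0@[8:8]
[9] read 'd'  n1⇒n2 (fail-walked)
[10] read 'b'  n2⇒n1 (fail-walked)  emit P0@[10:10]
[11] read 'd'  n1⇒n2 (fail-walked)
[12] read 'c'  n2⇒n5  emit P2@[11:12]
[13] read 'b'  n5⇒n1 (fail-walked)  emit P0@[13:13]
[14] read 'b'  n1⇒n1 (fail-walked)  emit P0@[14:14]
[15] read 'b'  n1⇒n1 (fail-walked)  emit P0@[15:15]
[16] read 'b'  n1⇒n1 (fail-walked)  emit P0@[16:16]
[17] read 'd'  n1⇒n2 (fail-walked)
[18] read 'c'  n2⇒n5  emit P2@[17:18]
[19] read 'd'  n5⇒n2 (fail-walked)
[20] read 'b'  n2⇒n1 (fail-walked)  emit P0@[20:20]
[21] read 'c'  n1⇒n0 (fail-walked)
[22] read 'd'  n0⇒n2
[23] read 'c'  n2⇒n5  emit P2@[22:23]
[24] read 'b'  n5⇒n1 (fail-walked)  emit P0@[24:24]
[25] read 'd'  n1⇒n2 (fail-walked)
[26] read 'c'  n2⇒n5  emit P2@[25:26]
[27] read 'd'  n5⇒n2 (fail-walked)
[28] read 'c'  n2⇒n5  emit P2@[27:28]
[29] read 'd'  n5⇒n2 (fail-walked)
[30] read 'c'  n2⇒n5  emit P2@[29:30]
[31] read 'd'  n5⇒n2 (fail-walked)
[32] read 'c'  n2⇒n5  emit P2@[31:32]
[33] read 'd'  n5⇒n2 (fail-walked)
[34] read 'd'  n2⇒n3
[35] read 'c'  n3⇒n4  emit P1@[33:35],P2@[34:35]
[36] read 'd'  n4⇒n2 (fail-walked)
[37] read 'c'  n2⇒n5  emit P2@[36:37]
[38] read 'd'  n5⇒n2 (fail-walked)
[39] read 'b'  n2⇒n1 (fail-walked)  emit P0@[39:39]
[40] read 'c'  n1⇒n0 (fail-walked)
[41] read 'b'  n0⇒n1  emit P0@[41:41]
[42] read 'b'  n1⇒n1 (fail-walked)  emit P0@[42:42]
[43] read 'c'  n1⇒n0 (fail-walked)
[44] read 'd'  n0⇒n2
[45] read 'c'  n2⇒n5  emit P2@[44:45]
[46] read 'd'  n5⇒n2 (fail-walked)
[47] read 'c'  n2⇒n5  emit P2@[46:47]
[48] read 'b'  n5⇒n1 (fail-walked)  emit P0@[48:48]
[49] read 'b'  n1⇒n1 (fail-walked)  emit P0@[49:49]
[50] read 'd'  n1⇒n2 (fail-walked)
[51] read 'd'  n2⇒n3
[52] read 'c'  n3⇒n4  emit P1@[50:52],P2@[51:52]
[53] read 'b'  n4⇒n1 (fail-walked)  emit P0@[53:53]
[54] read 'd'  n1⇒n2 (fail-walked)
[55] read 'd'  n2⇒n3
[56] read 'c'  n3⇒n4  emit P1@[54:56],P2@[55:56]
[57] read 'd'  n4⇒n2 (fail-walked)
[58] read 'd'  n2⇒n3
[59] read 'd'  n3⇒n3 (fail-walked)
[60] read 'c'  n3⇒n4  emit P1@[58:60],P2@[59:60]
[61] read 'b'  n4⇒n1 (fail-walked)  emit P0@[61:61]
[62] read 'd'  n1⇒n2 (fail-walked)
[63] read 'c'  n2⇒n5  emit P2@[62:63]
[64] read 'b'  n5⇒n1 (fail-walked)  emit P0@[64:64]
[65] read 'c'  n1⇒n0 (fail-walked)
[66] read 'd'  n0⇒n2
[67] read 'c'  n2⇒n5  emit P2@[66:67]
[68] read 'b'  n5⇒n1 (fail-walked)  emit P0@[68:68]
[69] read 'b'  n1⇒n1 (fail-walked)  emit P0@[69:69]

Matches: [[4,1],[4,2],[7,1],[7,2],[8,0],[10,0],[12,2],[13,0],[14,0],[15,0],[16,0],[18,2],[20,0],[23,2],[24,0],[26,2],[28,2],[30,2],[32,2],[35,1],[35,2],[37,2],[39,0],[41,0],[42,0],[45,2],[47,2],[48,0],[49,0],[52,1],[52,2],[53,0],[56,1],[56,2],[60,1],[60,2],[61,0],[63,2],[64,0],[67,2],[68,0],[69,0]]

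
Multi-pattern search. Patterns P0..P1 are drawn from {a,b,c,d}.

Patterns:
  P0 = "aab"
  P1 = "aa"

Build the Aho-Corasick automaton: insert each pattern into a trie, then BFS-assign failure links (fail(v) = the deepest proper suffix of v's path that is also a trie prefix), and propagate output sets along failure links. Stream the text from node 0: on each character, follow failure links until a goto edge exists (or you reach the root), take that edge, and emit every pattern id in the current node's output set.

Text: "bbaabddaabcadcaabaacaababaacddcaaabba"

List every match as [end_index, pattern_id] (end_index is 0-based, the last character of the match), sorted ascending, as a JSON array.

Build:
Trie (insert patterns):
  n0 'ε': a→1
  n1 'a': a→2
  n2 'aa': b→3  [P1 ends]
  n3 'aab': ·  [P0 ends]

Failure links (BFS by depth):
  n1('a'): parent n0 fail=0; on 'a' 0 → fail=0;  out ∅∪∅=∅
  n2('aa'): parent n1 fail=0; on 'a' 0 → fail=1;  out {1}∪∅={1}
  n3('aab'): parent n2 fail=1; on 'b' 1→0 → fail=0;  out {0}∪∅={0}

Run:
[0] read 'b'  n0⇒n0
[1] read 'b'  n0⇒n0
[2] read 'a'  n0⇒n1
[3] read 'a'  n1⇒n2  emit P1@[2:3]
[4] read 'b'  n2⇒n3  emit P0@[2:4]
[5] read 'd'  n3⇒n0 (fail-walked)
[6] read 'd'  n0⇒n0
[7] read 'a'  n0⇒n1
[8] read 'a'  n1⇒n2  emit P1@[7:8]
[9] read 'b'  n2⇒n3  emit P0@[7:9]
[10] read 'c'  n3⇒n0 (fail-walked)
[11] read 'a'  n0⇒n1
[12] read 'd'  n1⇒n0 (fail-walked)
[13] read 'c'  n0⇒n0
[14] read 'a'  n0⇒n1
[15] read 'a'  n1⇒n2  emit P1@[14:15]
[16] read 'b'  n2⇒n3  emit P0@[14:16]
[17] read 'a'  n3⇒n1 (fail-walked)
[18] read 'a'  n1⇒n2  emit P1@[17:18]
[19] read 'c'  n2⇒n0 (fail-walked)
[20] read 'a'  n0⇒n1
[21] read 'a'  n1⇒n2  emit P1@[20:21]
[22] read 'b'  n2⇒n3  emit P0@[20:22]
[23] read 'a'  n3⇒n1 (fail-walked)
[24] read 'b'  n1⇒n0 (fail-walked)
[25] read 'a'  n0⇒n1
[26] read 'a'  n1⇒n2  emit P1@[25:26]
[27] read 'c'  n2⇒n0 (fail-walked)
[28] read 'd'  n0⇒n0
[29] read 'd'  n0⇒n0
[30] read 'c'  n0⇒n0
[31] read 'a'  n0⇒n1
[32] read 'a'  n1⇒n2  emit P1@[31:32]
[33] read 'a'  n2⇒n2 (fail-walked)  emit P1@[32:33]
[34] read 'b'  n2⇒n3  emit P0@[32:34]
[35] read 'b'  n3⇒n0 (fail-walked)
[36] read 'a'  n0⇒n1

Result: [[3,1],[4,0],[8,1],[9,0],[15,1],[16,0],[18,1],[21,1],[22,0],[26,1],[32,1],[33,1],[34,0]]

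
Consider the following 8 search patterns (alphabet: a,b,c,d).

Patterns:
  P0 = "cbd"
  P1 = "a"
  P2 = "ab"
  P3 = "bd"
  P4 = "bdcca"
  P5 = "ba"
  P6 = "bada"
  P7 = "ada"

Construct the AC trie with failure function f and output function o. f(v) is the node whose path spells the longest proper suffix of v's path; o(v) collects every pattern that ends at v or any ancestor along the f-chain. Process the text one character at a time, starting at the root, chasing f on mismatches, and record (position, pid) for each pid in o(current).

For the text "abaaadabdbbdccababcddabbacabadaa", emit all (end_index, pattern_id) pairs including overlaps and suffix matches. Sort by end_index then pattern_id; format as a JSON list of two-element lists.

Build:
Trie (insert patterns):
  0='ε' goto a→4 b→6 c→1
  1='c' goto b→2
  2='cb' goto d→3
  3='cbd' goto ·  ←P0
  4='a' goto b→5 d→14  ←P1
  5='ab' goto ·  ←P2
  6='b' goto a→11 d→7
  7='bd' goto c→8  ←P3
  8='bdc' goto c→9
  9='bdcc' goto a→10
  10='bdcca' goto ·  ←P4
  11='ba' goto d→12  ←P5
  12='bad' goto a→13
  13='bada' goto ·  ←P6
  14='ad' goto a→15
  15='ada' goto ·  ←P7

BFS fail/out derivation:
  fail(1) 'c': from fail(0)=0 chase 'c': 0 ⇒ 0;  out=∅∪out(0)=∅
  fail(4) 'a': from fail(0)=0 chase 'a': 0 ⇒ 0;  out={1}∪out(0)={1}
  fail(6) 'b': from fail(0)=0 chase 'b': 0 ⇒ 0;  out=∅∪out(0)=∅
  fail(2) 'cb': from fail(1)=0 chase 'b': 0 ⇒ 6;  out=∅∪out(6)=∅
  fail(5) 'ab': from fail(4)=0 chase 'b': 0 ⇒ 6;  out={2}∪out(6)={2}
  fail(7) 'bd': from fail(6)=0 chase 'd': 0 ⇒ 0;  out={3}∪out(0)={3}
  fail(11) 'ba': from fail(6)=0 chase 'a': 0 ⇒ 4;  out={5}∪out(4)={1,5}
  fail(14) 'ad': from fail(4)=0 chase 'd': 0 ⇒ 0;  out=∅∪out(0)=∅
  fail(3) 'cbd': from fail(2)=6 chase 'd': 6 ⇒ 7;  out={0}∪out(7)={0,3}
  fail(8) 'bdc': from fail(7)=0 chase 'c': 0 ⇒ 1;  out=∅∪out(1)=∅
  fail(12) 'bad': from fail(11)=4 chase 'd': 4 ⇒ 14;  out=∅∪out(14)=∅
  fail(15) 'ada': from fail(14)=0 chase 'a': 0 ⇒ 4;  out={7}∪out(4)={1,7}
  fail(9) 'bdcc': from fail(8)=1 chase 'c': 1→0 ⇒ 1;  out=∅∪out(1)=∅
  fail(13) 'bada': from fail(12)=14 chase 'a': 14 ⇒ 15;  out={6}∪out(15)={1,6,7}
  fail(10) 'bdcca': from fail(9)=1 chase 'a': 1→0 ⇒ 4;  out={4}∪out(4)={1,4}

Text stream:
[0] read 'a'  n0⇒n4  → match P1@[0:0]
[1] read 'b'  n4⇒n5  → match P2@[0:1]
[2] read 'a'  n5⇒n11 ·f  → match P1@[2:2],P5@[1:2]
[3] read 'a'  n11⇒n4 ·f  → match P1@[3:3]
[4] read 'a'  n4⇒n4 ·f  → match P1@[4:4]
[5] read 'd'  n4⇒n14
[6] read 'a'  n14⇒n15  → match P1@[6:6],P7@[4:6]
[7] read 'b'  n15⇒n5 ·f  → match P2@[6:7]
[8] read 'd'  n5⇒n7 ·f  → match P3@[7:8]
[9] read 'b'  n7⇒n6 ·f
[10] read 'b'  n6⇒n6 ·f
[11] read 'd'  n6⇒n7  → match P3@[10:11]
[12] read 'c'  n7⇒n8
[13] read 'c'  n8⇒n9
[14] read 'a'  n9⇒n10  → match P1@[14:14],P4@[10:14]
[15] read 'b'  n10⇒n5 ·f  → match P2@[14:15]
[16] read 'a'  n5⇒n11 ·f  → match P1@[16:16],P5@[15:16]
[17] read 'b'  n11⇒n5 ·f  → match P2@[16:17]
[18] read 'c'  n5⇒n1 ·f
[19] read 'd'  n1⇒n0 ·f
[20] read 'd'  n0⇒n0
[21] read 'a'  n0⇒n4  → match P1@[21:21]
[22] read 'b'  n4⇒n5  → match P2@[21:22]
[23] read 'b'  n5⇒n6 ·f
[24] read 'a'  n6⇒n11  → match P1@[24:24],P5@[23:24]
[25] read 'c'  n11⇒n1 ·f
[26] read 'a'  n1⇒n4 ·f  → match P1@[26:26]
[27] read 'b'  n4⇒n5  → match P2@[26:27]
[28] read 'a'  n5⇒n11 ·f  → match P1@[28:28],P5@[27:28]
[29] read 'd'  n11⇒n12
[30] read 'a'  n12⇒n13  → match P1@[30:30],P6@[27:30],P7@[28:30]
[31] read 'a'  n13⇒n4 ·f  → match P1@[31:31]

Result: [[0,1],[1,2],[2,1],[2,5],[3,1],[4,1],[6,1],[6,7],[7,2],[8,3],[11,3],[14,1],[14,4],[15,2],[16,1],[16,5],[17,2],[21,1],[22,2],[24,1],[24,5],[26,1],[27,2],[28,1],[28,5],[30,1],[30,6],[30,7],[31,1]]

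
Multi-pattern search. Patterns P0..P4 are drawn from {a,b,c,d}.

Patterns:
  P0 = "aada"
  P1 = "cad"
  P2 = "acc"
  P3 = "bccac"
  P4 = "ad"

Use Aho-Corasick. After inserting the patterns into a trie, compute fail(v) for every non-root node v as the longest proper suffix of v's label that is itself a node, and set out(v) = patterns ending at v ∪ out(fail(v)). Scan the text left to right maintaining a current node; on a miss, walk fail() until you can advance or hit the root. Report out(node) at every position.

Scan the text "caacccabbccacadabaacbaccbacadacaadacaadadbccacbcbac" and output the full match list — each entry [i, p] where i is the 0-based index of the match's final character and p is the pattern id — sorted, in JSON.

Build automaton:
Trie (insert patterns):
  0='ε' goto a→1 b→10 c→5
  1='a' goto a→2 c→8 d→15
  2='aa' goto d→3
  3='aad' goto a→4
  4='aada' goto ·  [P0 ends]
  5='c' goto a→6
  6='ca' goto d→7
  7='cad' goto ·  [P1 ends]
  8='ac' goto c→9
  9='acc' goto ·  [P2 ends]
  10='b' goto c→11
  11='bc' goto c→12
  12='bcc' goto a→13
  13='bcca' goto c→14
  14='bccac' goto ·  [P3 ends]
  15='ad' goto ·  [P4 ends]

BFS fail/out derivation:
  n1('a'): parent n0 fail=0; on 'a' 0 → fail=0;  out ∅∪∅=∅
  n5('c'): parent n0 fail=0; on 'c' 0 → fail=0;  out ∅∪∅=∅
  n10('b'): parent n0 fail=0; on 'b' 0 → fail=0;  out ∅∪∅=∅
  n2('aa'): parent n1 fail=0; on 'a' 0 → fail=1;  out ∅∪∅=∅
  n6('ca'): parent n5 fail=0; on 'a' 0 → fail=1;  out ∅∪∅=∅
  n8('ac'): parent n1 fail=0; on 'c' 0 → fail=5;  out ∅∪∅=∅
  n11('bc'): parent n10 fail=0; on 'c' 0 → fail=5;  out ∅∪∅=∅
  n15('ad'): parent n1 fail=0; on 'd' 0 → fail=0;  out {4}∪∅={4}
  n3('aad'): parent n2 fail=1; on 'd' 1 → fail=15;  out ∅∪{4}={4}
  n7('cad'): parent n6 fail=1; on 'd' 1 → fail=15;  out {1}∪{4}={1,4}
  n9('acc'): parent n8 fail=5; on 'c' 5→0 → fail=5;  out {2}∪∅={2}
  n12('bcc'): parent n11 fail=5; on 'c' 5→0 → fail=5;  out ∅∪∅=∅
  n4('aada'): parent n3 fail=15; on 'a' 15→0 → fail=1;  out {0}∪∅={0}
  n13('bcca'): parent n12 fail=5; on 'a' 5 → fail=6;  out ∅∪∅=∅
  n14('bccac'): parent n13 fail=6; on 'c' 6→1 → fail=8;  out {3}∪∅={3}

Text stream:
i=0 'c': node 0→5
i=1 'a': node 5→6
i=2 'a': node 6→2 (via fail)
i=3 'c': node 2→8 (via fail)
i=4 'c': node 8→9  ** P2@[2:4]
i=5 'c': node 9→5 (via fail)
i=6 'a': node 5→6
i=7 'b': node 6→10 (via fail)
i=8 'b': node 10→10 (via fail)
i=9 'c': node 10→11
i=10 'c': node 11→12
i=11 'a': node 12→13
i=12 'c': node 13→14  ** P3@[8:12]
i=13 'a': node 14→6 (via fail)
i=14 'd': node 6→7  ** P1@[12:14],P4@[13:14]
i=15 'a': node 7→1 (via fail)
i=16 'b': node 1→10 (via fail)
i=17 'a': node 10→1 (via fail)
i=18 'a': node 1→2
i=19 'c': node 2→8 (via fail)
i=20 'b': node 8→10 (via fail)
i=21 'a': node 10→1 (via fail)
i=22 'c': node 1→8
i=23 'c': node 8→9  ** P2@[21:23]
i=24 'b': node 9→10 (via fail)
i=25 'a': node 10→1 (via fail)
i=26 'c': node 1→8
i=27 'a': node 8→6 (via fail)
i=28 'd': node 6→7  ** P1@[26:28],P4@[27:28]
i=29 'a': node 7→1 (via fail)
i=30 'c': node 1→8
i=31 'a': node 8→6 (via fail)
i=32 'a': node 6→2 (via fail)
i=33 'd': node 2→3  ** P4@[32:33]
i=34 'a': node 3→4  ** P0@[31:34]
i=35 'c': node 4→8 (via fail)
i=36 'a': node 8→6 (via fail)
i=37 'a': node 6→2 (via fail)
i=38 'd': node 2→3  ** P4@[37:38]
i=39 'a': node 3→4  ** P0@[36:39]
i=40 'd': node 4→15 (via fail)  ** P4@[39:40]
i=41 'b': node 15→10 (via fail)
i=42 'c': node 10→11
i=43 'c': node 11→12
i=44 'a': node 12→13
i=45 'c': node 13→14  ** P3@[41:45]
i=46 'b': node 14→10 (via fail)
i=47 'c': node 10→11
i=48 'b': node 11→10 (via fail)
i=49 'a': node 10→1 (via fail)
i=50 'c': node 1→8

Matches: [[4,2],[12,3],[14,1],[14,4],[23,2],[28,1],[28,4],[33,4],[34,0],[38,4],[39,0],[40,4],[45,3]]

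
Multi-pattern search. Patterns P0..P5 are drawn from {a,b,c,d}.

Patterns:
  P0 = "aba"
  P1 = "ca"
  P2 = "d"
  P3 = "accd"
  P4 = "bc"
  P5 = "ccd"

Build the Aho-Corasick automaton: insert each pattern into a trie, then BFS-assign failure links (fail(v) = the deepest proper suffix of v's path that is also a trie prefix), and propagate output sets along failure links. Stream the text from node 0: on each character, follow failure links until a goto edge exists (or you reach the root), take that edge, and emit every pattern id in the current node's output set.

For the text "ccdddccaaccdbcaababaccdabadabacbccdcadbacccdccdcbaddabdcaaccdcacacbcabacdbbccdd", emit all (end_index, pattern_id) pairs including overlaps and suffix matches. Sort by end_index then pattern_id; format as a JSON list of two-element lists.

Construct AC machine:
Trie nodes:
  n0 'ε': a→1 b→10 c→4 d→6
  n1 'a': b→2 c→7
  n2 'ab': a→3
  n3 'aba': ·  ←P0
  n4 'c': a→5 c→12
  n5 'ca': ·  ←P1
  n6 'd': ·  ←P2
  n7 'ac': c→8
  n8 'acc': d→9
  n9 'accd': ·  ←P3
  n10 'b': c→11
  n11 'bc': ·  ←P4
  n12 'cc': d→13
  n13 'ccd': ·  ←P5

BFS fail/out derivation:
  n1('a'): parent n0 fail=0; on 'a' 0 → fail=0;  out ∅∪∅=∅
  n4('c'): parent n0 fail=0; on 'c' 0 → fail=0;  out ∅∪∅=∅
  n6('d'): parent n0 fail=0; on 'd' 0 → fail=0;  out {2}∪∅={2}
  n10('b'): parent n0 fail=0; on 'b' 0 → fail=0;  out ∅∪∅=∅
  n2('ab'): parent n1 fail=0; on 'b' 0 → fail=10;  out ∅∪∅=∅
  n5('ca'): parent n4 fail=0; on 'a' 0 → fail=1;  out {1}∪∅={1}
  n7('ac'): parent n1 fail=0; on 'c' 0 → fail=4;  out ∅∪∅=∅
  n11('bc'): parent n10 fail=0; on 'c' 0 → fail=4;  out {4}∪∅={4}
  n12('cc'): parent n4 fail=0; on 'c' 0 → fail=4;  out ∅∪∅=∅
  n3('aba'): parent n2 fail=10; on 'a' 10→0 → fail=1;  out {0}∪∅={0}
  n8('acc'): parent n7 fail=4; on 'c' 4 → fail=12;  out ∅∪∅=∅
  n13('ccd'): parent n12 fail=4; on 'd' 4→0 → fail=6;  out {5}∪{2}={2,5}
  n9('accd'): parent n8 fail=12; on 'd' 12 → fail=13;  out {3}∪{2,5}={2,3,5}

Scan:
pos 0 'c': at 4
pos 1 'c': at 12
pos 2 'd': at 13  ** P2@[2:2],P5@[0:2]
pos 3 'd': at 6 (fail-walked)  ** P2@[3:3]
pos 4 'd': at 6 (fail-walked)  ** P2@[4:4]
pos 5 'c': at 4 (fail-walked)
pos 6 'c': at 12
pos 7 'a': at 5 (fail-walked)  ** P1@[6:7]
pos 8 'a': at 1 (fail-walked)
pos 9 'c': at 7
pos 10 'c': at 8
pos 11 'd': at 9  ** P2@[11:11],P3@[8:11],P5@[9:11]
pos 12 'b': at 10 (fail-walked)
pos 13 'c': at 11  ** P4@[12:13]
pos 14 'a': at 5 (fail-walked)  ** P1@[13:14]
pos 15 'a': at 1 (fail-walked)
pos 16 'b': at 2
pos 17 'a': at 3  ** P0@[15:17]
pos 18 'b': at 2 (fail-walked)
pos 19 'a': at 3  ** P0@[17:19]
pos 20 'c': at 7 (fail-walked)
pos 21 'c': at 8
pos 22 'd': at 9  ** P2@[22:22],P3@[19:22],P5@[20:22]
pos 23 'a': at 1 (fail-walked)
pos 24 'b': at 2
pos 25 'a': at 3  ** P0@[23:25]
pos 26 'd': at 6 (fail-walked)  ** P2@[26:26]
pos 27 'a': at 1 (fail-walked)
pos 28 'b': at 2
pos 29 'a': at 3  ** P0@[27:29]
pos 30 'c': at 7 (fail-walked)
pos 31 'b': at 10 (fail-walked)
pos 32 'c': at 11  ** P4@[31:32]
pos 33 'c': at 12 (fail-walked)
pos 34 'd': at 13  ** P2@[34:34],P5@[32:34]
pos 35 'c': at 4 (fail-walked)
pos 36 'a': at 5  ** P1@[35:36]
pos 37 'd': at 6 (fail-walked)  ** P2@[37:37]
pos 38 'b': at 10 (fail-walked)
pos 39 'a': at 1 (fail-walked)
pos 40 'c': at 7
pos 41 'c': at 8
pos 42 'c': at 12 (fail-walked)
pos 43 'd': at 13  ** P2@[43:43],P5@[41:43]
pos 44 'c': at 4 (fail-walked)
pos 45 'c': at 12
pos 46 'd': at 13  ** P2@[46:46],P5@[44:46]
pos 47 'c': at 4 (fail-walked)
pos 48 'b': at 10 (fail-walked)
pos 49 'a': at 1 (fail-walked)
pos 50 'd': at 6 (fail-walked)  ** P2@[50:50]
pos 51 'd': at 6 (fail-walked)  ** P2@[51:51]
pos 52 'a': at 1 (fail-walked)
pos 53 'b': at 2
pos 54 'd': at 6 (fail-walked)  ** P2@[54:54]
pos 55 'c': at 4 (fail-walked)
pos 56 'a': at 5  ** P1@[55:56]
pos 57 'a': at 1 (fail-walked)
pos 58 'c': at 7
pos 59 'c': at 8
pos 60 'd': at 9  ** P2@[60:60],P3@[57:60],P5@[58:60]
pos 61 'c': at 4 (fail-walked)
pos 62 'a': at 5  ** P1@[61:62]
pos 63 'c': at 7 (fail-walked)
pos 64 'a': at 5 (fail-walked)  ** P1@[63:64]
pos 65 'c': at 7 (fail-walked)
pos 66 'b': at 10 (fail-walked)
pos 67 'c': at 11  ** P4@[66:67]
pos 68 'a': at 5 (fail-walked)  ** P1@[67:68]
pos 69 'b': at 2 (fail-walked)
pos 70 'a': at 3  ** P0@[68:70]
pos 71 'c': at 7 (fail-walked)
pos 72 'd': at 6 (fail-walked)  ** P2@[72:72]
pos 73 'b': at 10 (fail-walked)
pos 74 'b': at 10 (fail-walked)
pos 75 'c': at 11  ** P4@[74:75]
pos 76 'c': at 12 (fail-walked)
pos 77 'd': at 13  ** P2@[77:77],P5@[75:77]
pos 78 'd': at 6 (fail-walked)  ** P2@[78:78]

Result: [[2,2],[2,5],[3,2],[4,2],[7,1],[11,2],[11,3],[11,5],[13,4],[14,1],[17,0],[19,0],[22,2],[22,3],[22,5],[25,0],[26,2],[29,0],[32,4],[34,2],[34,5],[36,1],[37,2],[43,2],[43,5],[46,2],[46,5],[50,2],[51,2],[54,2],[56,1],[60,2],[60,3],[60,5],[62,1],[64,1],[67,4],[68,1],[70,0],[72,2],[75,4],[77,2],[77,5],[78,2]]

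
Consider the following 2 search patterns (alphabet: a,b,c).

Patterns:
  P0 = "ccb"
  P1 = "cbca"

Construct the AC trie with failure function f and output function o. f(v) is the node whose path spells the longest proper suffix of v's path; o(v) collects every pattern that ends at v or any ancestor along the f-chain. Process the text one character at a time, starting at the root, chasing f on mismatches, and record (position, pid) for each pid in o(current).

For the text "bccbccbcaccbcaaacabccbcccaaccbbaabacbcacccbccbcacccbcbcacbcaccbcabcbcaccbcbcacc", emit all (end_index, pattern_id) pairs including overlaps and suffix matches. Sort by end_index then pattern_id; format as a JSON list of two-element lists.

Build:
Trie (insert patterns):
  n0 'ε': c→1
  n1 'c': b→4 c→2
  n2 'cc': b→3
  n3 'ccb': ·  ←P0
  n4 'cb': c→5
  n5 'cbc': a→6
  n6 'cbca': ·  ←P1

Failure links (BFS by depth):
  fail(1) 'c': from fail(0)=0 chase 'c': 0 ⇒ 0;  out=∅∪out(0)=∅
  fail(2) 'cc': from fail(1)=0 chase 'c': 0 ⇒ 1;  out=∅∪out(1)=∅
  fail(4) 'cb': from fail(1)=0 chase 'b': 0 ⇒ 0;  out=∅∪out(0)=∅
  fail(3) 'ccb': from fail(2)=1 chase 'b': 1 ⇒ 4;  out={0}∪out(4)={0}
  fail(5) 'cbc': from fail(4)=0 chase 'c': 0 ⇒ 1;  out=∅∪out(1)=∅
  fail(6) 'cbca': from fail(5)=1 chase 'a': 1→0 ⇒ 0;  out={1}∪out(0)={1}

Scan:
[0] read 'b'  n0⇒n0
[1] read 'c'  n0⇒n1
[2] read 'c'  n1⇒n2
[3] read 'b'  n2⇒n3  ** P0@[1:3]
[4] read 'c'  n3⇒n5 (fail-walked)
[5] read 'c'  n5⇒n2 (fail-walked)
[6] read 'b'  n2⇒n3  ** P0@[4:6]
[7] read 'c'  n3⇒n5 (fail-walked)
[8] read 'a'  n5⇒n6  ** P1@[5:8]
[9] read 'c'  n6⇒n1 (fail-walked)
[10] read 'c'  n1⇒n2
[11] read 'b'  n2⇒n3  ** P0@[9:11]
[12] read 'c'  n3⇒n5 (fail-walked)
[13] read 'a'  n5⇒n6  ** P1@[10:13]
[14] read 'a'  n6⇒n0 (fail-walked)
[15] read 'a'  n0⇒n0
[16] read 'c'  n0⇒n1
[17] read 'a'  n1⇒n0 (fail-walked)
[18] read 'b'  n0⇒n0
[19] read 'c'  n0⇒n1
[20] read 'c'  n1⇒n2
[21] read 'b'  n2⇒n3  ** P0@[19:21]
[22] read 'c'  n3⇒n5 (fail-walked)
[23] read 'c'  n5⇒n2 (fail-walked)
[24] read 'c'  n2⇒n2 (fail-walked)
[25] read 'a'  n2⇒n0 (fail-walked)
[26] read 'a'  n0⇒n0
[27] read 'c'  n0⇒n1
[28] read 'c'  n1⇒n2
[29] read 'b'  n2⇒n3  ** P0@[27:29]
[30] read 'b'  n3⇒n0 (fail-walked)
[31] read 'a'  n0⇒n0
[32] read 'a'  n0⇒n0
[33] read 'b'  n0⇒n0
[34] read 'a'  n0⇒n0
[35] read 'c'  n0⇒n1
[36] read 'b'  n1⇒n4
[37] read 'c'  n4⇒n5
[38] read 'a'  n5⇒n6  ** P1@[35:38]
[39] read 'c'  n6⇒n1 (fail-walked)
[40] read 'c'  n1⇒n2
[41] read 'c'  n2⇒n2 (fail-walked)
[42] read 'b'  n2⇒n3  ** P0@[40:42]
[43] read 'c'  n3⇒n5 (fail-walked)
[44] read 'c'  n5⇒n2 (fail-walked)
[45] read 'b'  n2⇒n3  ** P0@[43:45]
[46] read 'c'  n3⇒n5 (fail-walked)
[47] read 'a'  n5⇒n6  ** P1@[44:47]
[48] read 'c'  n6⇒n1 (fail-walked)
[49] read 'c'  n1⇒n2
[50] read 'c'  n2⇒n2 (fail-walked)
[51] read 'b'  n2⇒n3  ** P0@[49:51]
[52] read 'c'  n3⇒n5 (fail-walked)
[53] read 'b'  n5⇒n4 (fail-walked)
[54] read 'c'  n4⇒n5
[55] read 'a'  n5⇒n6  ** P1@[52:55]
[56] read 'c'  n6⇒n1 (fail-walked)
[57] read 'b'  n1⇒n4
[58] read 'c'  n4⇒n5
[59] read 'a'  n5⇒n6  ** P1@[56:59]
[60] read 'c'  n6⇒n1 (fail-walked)
[61] read 'c'  n1⇒n2
[62] read 'b'  n2⇒n3  ** P0@[60:62]
[63] read 'c'  n3⇒n5 (fail-walked)
[64] read 'a'  n5⇒n6  ** P1@[61:64]
[65] read 'b'  n6⇒n0 (fail-walked)
[66] read 'c'  n0⇒n1
[67] read 'b'  n1⇒n4
[68] read 'c'  n4⇒n5
[69] read 'a'  n5⇒n6  ** P1@[66:69]
[70] read 'c'  n6⇒n1 (fail-walked)
[71] read 'c'  n1⇒n2
[72] read 'b'  n2⇒n3  ** P0@[70:72]
[73] read 'c'  n3⇒n5 (fail-walked)
[74] read 'b'  n5⇒n4 (fail-walked)
[75] read 'c'  n4⇒n5
[76] read 'a'  n5⇒n6  ** P1@[73:76]
[77] read 'c'  n6⇒n1 (fail-walked)
[78] read 'c'  n1⇒n2

Matches: [[3,0],[6,0],[8,1],[11,0],[13,1],[21,0],[29,0],[38,1],[42,0],[45,0],[47,1],[51,0],[55,1],[59,1],[62,0],[64,1],[69,1],[72,0],[76,1]]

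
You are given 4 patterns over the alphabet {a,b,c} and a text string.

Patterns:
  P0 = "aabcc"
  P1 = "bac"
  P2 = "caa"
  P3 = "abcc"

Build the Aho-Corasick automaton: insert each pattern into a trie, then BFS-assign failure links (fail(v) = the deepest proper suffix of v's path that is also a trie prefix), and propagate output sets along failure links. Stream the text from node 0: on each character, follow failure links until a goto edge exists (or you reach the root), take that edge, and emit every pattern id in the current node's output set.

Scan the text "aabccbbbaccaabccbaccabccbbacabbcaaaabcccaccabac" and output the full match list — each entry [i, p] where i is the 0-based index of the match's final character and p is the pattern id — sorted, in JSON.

Build:
Trie (insert patterns):
  n0 'ε': a→1 b→6 c→9
  n1 'a': a→2 b→12
  n2 'aa': b→3
  n3 'aab': c→4
  n4 'aabc': c→5
  n5 'aabcc': ·  [P0 ends]
  n6 'b': a→7
  n7 'ba': c→8
  n8 'bac': ·  [P1 ends]
  n9 'c': a→10
  n10 'ca': a→11
  n11 'caa': ·  [P2 ends]
  n12 'ab': c→13
  n13 'abc': c→14
  n14 'abcc': ·  [P3 ends]

Failure links (BFS by depth):
  n1('a'): parent n0 fail=0; on 'a' 0 → fail=0;  out ∅∪∅=∅
  n6('b'): parent n0 fail=0; on 'b' 0 → fail=0;  out ∅∪∅=∅
  n9('c'): parent n0 fail=0; on 'c' 0 → fail=0;  out ∅∪∅=∅
  n2('aa'): parent n1 fail=0; on 'a' 0 → fail=1;  out ∅∪∅=∅
  n7('ba'): parent n6 fail=0; on 'a' 0 → fail=1;  out ∅∪∅=∅
  n10('ca'): parent n9 fail=0; on 'a' 0 → fail=1;  out ∅∪∅=∅
  n12('ab'): parent n1 fail=0; on 'b' 0 → fail=6;  out ∅∪∅=∅
  n3('aab'): parent n2 fail=1; on 'b' 1 → fail=12;  out ∅∪∅=∅
  n8('bac'): parent n7 fail=1; on 'c' 1→0 → fail=9;  out {1}∪∅={1}
  n11('caa'): parent n10 fail=1; on 'a' 1 → fail=2;  out {2}∪∅={2}
  n13('abc'): parent n12 fail=6; on 'c' 6→0 → fail=9;  out ∅∪∅=∅
  n4('aabc'): parent n3 fail=12; on 'c' 12 → fail=13;  out ∅∪∅=∅
  n14('abcc'): parent n13 fail=9; on 'c' 9→0 → fail=9;  out {3}∪∅={3}
  n5('aabcc'): parent n4 fail=13; on 'c' 13 → fail=14;  out {0}∪{3}={0,3}

Scan:
[0] read 'a'  n0⇒n1
[1] read 'a'  n1⇒n2
[2] read 'b'  n2⇒n3
[3] read 'c'  n3⇒n4
[4] read 'c'  n4⇒n5  emit P0@[0:4],P3@[1:4]
[5] read 'b'  n5⇒n6 (via fail)
[6] read 'b'  n6⇒n6 (via fail)
[7] read 'b'  n6⇒n6 (via fail)
[8] read 'a'  n6⇒n7
[9] read 'c'  n7⇒n8  emit P1@[7:9]
[10] read 'c'  n8⇒n9 (via fail)
[11] read 'a'  n9⇒n10
[12] read 'a'  n10⇒n11  emit P2@[10:12]
[13] read 'b'  n11⇒n3 (via fail)
[14] read 'c'  n3⇒n4
[15] read 'c'  n4⇒n5  emit P0@[11:15],P3@[12:15]
[16] read 'b'  n5⇒n6 (via fail)
[17] read 'a'  n6⇒n7
[18] read 'c'  n7⇒n8  emit P1@[16:18]
[19] read 'c'  n8⇒n9 (via fail)
[20] read 'a'  n9⇒n10
[21] read 'b'  n10⇒n12 (via fail)
[22] read 'c'  n12⇒n13
[23] read 'c'  n13⇒n14  emit P3@[20:23]
[24] read 'b'  n14⇒n6 (via fail)
[25] read 'b'  n6⇒n6 (via fail)
[26] read 'a'  n6⇒n7
[27] read 'c'  n7⇒n8  emit P1@[25:27]
[28] read 'a'  n8⇒n10 (via fail)
[29] read 'b'  n10⇒n12 (via fail)
[30] read 'b'  n12⇒n6 (via fail)
[31] read 'c'  n6⇒n9 (via fail)
[32] read 'a'  n9⇒n10
[33] read 'a'  n10⇒n11  emit P2@[31:33]
[34] read 'a'  n11⇒n2 (via fail)
[35] read 'a'  n2⇒n2 (via fail)
[36] read 'b'  n2⇒n3
[37] read 'c'  n3⇒n4
[38] read 'c'  n4⇒n5  emit P0@[34:38],P3@[35:38]
[39] read 'c'  n5⇒n9 (via fail)
[40] read 'a'  n9⇒n10
[41] read 'c'  n10⇒n9 (via fail)
[42] read 'c'  n9⇒n9 (via fail)
[43] read 'a'  n9⇒n10
[44] read 'b'  n10⇒n12 (via fail)
[45] read 'a'  n12⇒n7 (via fail)
[46] read 'c'  n7⇒n8  emit P1@[44:46]

Matches: [[4,0],[4,3],[9,1],[12,2],[15,0],[15,3],[18,1],[23,3],[27,1],[33,2],[38,0],[38,3],[46,1]]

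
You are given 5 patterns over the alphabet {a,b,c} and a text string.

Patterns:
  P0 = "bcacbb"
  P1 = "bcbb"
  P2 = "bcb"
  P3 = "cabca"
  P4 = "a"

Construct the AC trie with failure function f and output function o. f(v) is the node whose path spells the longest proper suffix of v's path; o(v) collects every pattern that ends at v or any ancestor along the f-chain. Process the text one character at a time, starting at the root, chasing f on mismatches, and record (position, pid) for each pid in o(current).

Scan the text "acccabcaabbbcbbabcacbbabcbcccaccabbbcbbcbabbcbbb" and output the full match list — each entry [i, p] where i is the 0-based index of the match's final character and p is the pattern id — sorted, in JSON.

Build automaton:
Trie nodes:
  n0 'ε': a→14 b→1 c→9
  n1 'b': c→2
  n2 'bc': a→3 b→7
  n3 'bca': c→4
  n4 'bcac': b→5
  n5 'bcacb': b→6
  n6 'bcacbb': ·  [P0 ends]
  n7 'bcb': b→8  [P2 ends]
  n8 'bcbb': ·  [P1 ends]
  n9 'c': a→10
  n10 'ca': b→11
  n11 'cab': c→12
  n12 'cabc': a→13
  n13 'cabca': ·  [P3 ends]
  n14 'a': ·  [P4 ends]

Failure links (BFS by depth):
  fail(1) 'b': from fail(0)=0 chase 'b': 0 ⇒ 0;  out=∅∪out(0)=∅
  fail(9) 'c': from fail(0)=0 chase 'c': 0 ⇒ 0;  out=∅∪out(0)=∅
  fail(14) 'a': from fail(0)=0 chase 'a': 0 ⇒ 0;  out={4}∪out(0)={4}
  fail(2) 'bc': from fail(1)=0 chase 'c': 0 ⇒ 9;  out=∅∪out(9)=∅
  fail(10) 'ca': from fail(9)=0 chase 'a': 0 ⇒ 14;  out=∅∪out(14)={4}
  fail(3) 'bca': from fail(2)=9 chase 'a': 9 ⇒ 10;  out=∅∪out(10)={4}
  fail(7) 'bcb': from fail(2)=9 chase 'b': 9→0 ⇒ 1;  out={2}∪out(1)={2}
  fail(11) 'cab': from fail(10)=14 chase 'b': 14→0 ⇒ 1;  out=∅∪out(1)=∅
  fail(4) 'bcac': from fail(3)=10 chase 'c': 10→14→0 ⇒ 9;  out=∅∪out(9)=∅
  fail(8) 'bcbb': from fail(7)=1 chase 'b': 1→0 ⇒ 1;  out={1}∪out(1)={1}
  fail(12) 'cabc': from fail(11)=1 chase 'c': 1 ⇒ 2;  out=∅∪out(2)=∅
  fail(5) 'bcacb': from fail(4)=9 chase 'b': 9→0 ⇒ 1;  out=∅∪out(1)=∅
  fail(13) 'cabca': from fail(12)=2 chase 'a': 2 ⇒ 3;  out={3}∪out(3)={3,4}
  fail(6) 'bcacbb': from fail(5)=1 chase 'b': 1→0 ⇒ 1;  out={0}∪out(1)={0}

Text stream:
[0] read 'a'  n0⇒n14  ** P4@[0:0]
[1] read 'c'  n14⇒n9 (via fail)
[2] read 'c'  n9⇒n9 (via fail)
[3] read 'c'  n9⇒n9 (via fail)
[4] read 'a'  n9⇒n10  ** P4@[4:4]
[5] read 'b'  n10⇒n11
[6] read 'c'  n11⇒n12
[7] read 'a'  n12⇒n13  ** P3@[3:7],P4@[7:7]
[8] read 'a'  n13⇒n14 (via fail)  ** P4@[8:8]
[9] read 'b'  n14⇒n1 (via fail)
[10] read 'b'  n1⇒n1 (via fail)
[11] read 'b'  n1⇒n1 (via fail)
[12] read 'c'  n1⇒n2
[13] read 'b'  n2⇒n7  ** P2@[11:13]
[14] read 'b'  n7⇒n8  ** P1@[11:14]
[15] read 'a'  n8⇒n14 (via fail)  ** P4@[15:15]
[16] read 'b'  n14⇒n1 (via fail)
[17] read 'c'  n1⇒n2
[18] read 'a'  n2⇒n3  ** P4@[18:18]
[19] read 'c'  n3⇒n4
[20] read 'b'  n4⇒n5
[21] read 'b'  n5⇒n6  ** P0@[16:21]
[22] read 'a'  n6⇒n14 (via fail)  ** P4@[22:22]
[23] read 'b'  n14⇒n1 (via fail)
[24] read 'c'  n1⇒n2
[25] read 'b'  n2⇒n7  ** P2@[23:25]
[26] read 'c'  n7⇒n2 (via fail)
[27] read 'c'  n2⇒n9 (via fail)
[28] read 'c'  n9⇒n9 (via fail)
[29] read 'a'  n9⇒n10  ** P4@[29:29]
[30] read 'c'  n10⇒n9 (via fail)
[31] read 'c'  n9⇒n9 (via fail)
[32] read 'a'  n9⇒n10  ** P4@[32:32]
[33] read 'b'  n10⇒n11
[34] read 'b'  n11⇒n1 (via fail)
[35] read 'b'  n1⇒n1 (via fail)
[36] read 'c'  n1⇒n2
[37] read 'b'  n2⇒n7  ** P2@[35:37]
[38] read 'b'  n7⇒n8  ** P1@[35:38]
[39] read 'c'  n8⇒n2 (via fail)
[40] read 'b'  n2⇒n7  ** P2@[38:40]
[41] read 'a'  n7⇒n14 (via fail)  ** P4@[41:41]
[42] read 'b'  n14⇒n1 (via fail)
[43] read 'b'  n1⇒n1 (via fail)
[44] read 'c'  n1⇒n2
[45] read 'b'  n2⇒n7  ** P2@[43:45]
[46] read 'b'  n7⇒n8  ** P1@[43:46]
[47] read 'b'  n8⇒n1 (via fail)

Result: [[0,4],[4,4],[7,3],[7,4],[8,4],[13,2],[14,1],[15,4],[18,4],[21,0],[22,4],[25,2],[29,4],[32,4],[37,2],[38,1],[40,2],[41,4],[45,2],[46,1]]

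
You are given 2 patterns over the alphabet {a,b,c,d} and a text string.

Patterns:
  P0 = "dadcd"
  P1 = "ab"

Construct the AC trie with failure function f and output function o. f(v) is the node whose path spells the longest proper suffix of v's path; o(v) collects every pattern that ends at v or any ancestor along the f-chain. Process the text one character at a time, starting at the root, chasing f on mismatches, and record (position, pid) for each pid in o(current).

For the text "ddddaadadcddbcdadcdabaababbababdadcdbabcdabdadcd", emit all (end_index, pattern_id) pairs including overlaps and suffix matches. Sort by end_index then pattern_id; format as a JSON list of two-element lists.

Build:
Trie (insert patterns):
  0='ε' goto a→6 d→1
  1='d' goto a→2
  2='da' goto d→3
  3='dad' goto c→4
  4='dadc' goto d→5
  5='dadcd' goto ·  [P0 ends]
  6='a' goto b→7
  7='ab' goto ·  [P1 ends]

Failure links (BFS by depth):
  fail(1) 'd': from fail(0)=0 chase 'd': 0 ⇒ 0;  out=∅∪out(0)=∅
  fail(6) 'a': from fail(0)=0 chase 'a': 0 ⇒ 0;  out=∅∪out(0)=∅
  fail(2) 'da': from fail(1)=0 chase 'a': 0 ⇒ 6;  out=∅∪out(6)=∅
  fail(7) 'ab': from fail(6)=0 chase 'b': 0 ⇒ 0;  out={1}∪out(0)={1}
  fail(3) 'dad': from fail(2)=6 chase 'd': 6→0 ⇒ 1;  out=∅∪out(1)=∅
  fail(4) 'dadc': from fail(3)=1 chase 'c': 1→0 ⇒ 0;  out=∅∪out(0)=∅
  fail(5) 'dadcd': from fail(4)=0 chase 'd': 0 ⇒ 1;  out={0}∪out(1)={0}

Scan:
i=0 'd': node 0→1
i=1 'd': node 1→1 ·f
i=2 'd': node 1→1 ·f
i=3 'd': node 1→1 ·f
i=4 'a': node 1→2
i=5 'a': node 2→6 ·f
i=6 'd': node 6→1 ·f
i=7 'a': node 1→2
i=8 'd': node 2→3
i=9 'c': node 3→4
i=10 'd': node 4→5  ** P0@[6:10]
i=11 'd': node 5→1 ·f
i=12 'b': node 1→0 ·f
i=13 'c': node 0→0
i=14 'd': node 0→1
i=15 'a': node 1→2
i=16 'd': node 2→3
i=17 'c': node 3→4
i=18 'd': node 4→5  ** P0@[14:18]
i=19 'a': node 5→2 ·f
i=20 'b': node 2→7 ·f  ** P1@[19:20]
i=21 'a': node 7→6 ·f
i=22 'a': node 6→6 ·f
i=23 'b': node 6→7  ** P1@[22:23]
i=24 'a': node 7→6 ·f
i=25 'b': node 6→7  ** P1@[24:25]
i=26 'b': node 7→0 ·f
i=27 'a': node 0→6
i=28 'b': node 6→7  ** P1@[27:28]
i=29 'a': node 7→6 ·f
i=30 'b': node 6→7  ** P1@[29:30]
i=31 'd': node 7→1 ·f
i=32 'a': node 1→2
i=33 'd': node 2→3
i=34 'c': node 3→4
i=35 'd': node 4→5  ** P0@[31:35]
i=36 'b': node 5→0 ·f
i=37 'a': node 0→6
i=38 'b': node 6→7  ** P1@[37:38]
i=39 'c': node 7→0 ·f
i=40 'd': node 0→1
i=41 'a': node 1→2
i=42 'b': node 2→7 ·f  ** P1@[41:42]
i=43 'd': node 7→1 ·f
i=44 'a': node 1→2
i=45 'd': node 2→3
i=46 'c': node 3→4
i=47 'd': node 4→5  ** P0@[43:47]

All matches (sorted): [[10,0],[18,0],[20,1],[23,1],[25,1],[28,1],[30,1],[35,0],[38,1],[42,1],[47,0]]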